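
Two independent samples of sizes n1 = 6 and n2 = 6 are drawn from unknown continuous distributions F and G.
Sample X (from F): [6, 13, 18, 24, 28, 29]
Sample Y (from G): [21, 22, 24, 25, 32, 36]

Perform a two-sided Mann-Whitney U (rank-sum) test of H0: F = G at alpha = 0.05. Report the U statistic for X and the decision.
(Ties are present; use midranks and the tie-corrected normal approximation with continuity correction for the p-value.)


Step 1: Combine and sort all 12 observations; assign midranks.
sorted (value, group): (6,X), (13,X), (18,X), (21,Y), (22,Y), (24,X), (24,Y), (25,Y), (28,X), (29,X), (32,Y), (36,Y)
ranks: 6->1, 13->2, 18->3, 21->4, 22->5, 24->6.5, 24->6.5, 25->8, 28->9, 29->10, 32->11, 36->12
Step 2: Rank sum for X: R1 = 1 + 2 + 3 + 6.5 + 9 + 10 = 31.5.
Step 3: U_X = R1 - n1(n1+1)/2 = 31.5 - 6*7/2 = 31.5 - 21 = 10.5.
       U_Y = n1*n2 - U_X = 36 - 10.5 = 25.5.
Step 4: Ties are present, so use the tie-corrected normal approximation (with continuity correction) for the p-value.
Step 5: p-value = 0.261496; compare to alpha = 0.05. fail to reject H0.

U_X = 10.5, p = 0.261496, fail to reject H0 at alpha = 0.05.


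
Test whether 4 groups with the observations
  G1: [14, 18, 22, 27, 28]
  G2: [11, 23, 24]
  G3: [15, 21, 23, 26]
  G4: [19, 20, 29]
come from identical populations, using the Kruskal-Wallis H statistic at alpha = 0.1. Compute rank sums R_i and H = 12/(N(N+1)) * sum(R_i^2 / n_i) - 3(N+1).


Step 1: Combine all N = 15 observations and assign midranks.
sorted (value, group, rank): (11,G2,1), (14,G1,2), (15,G3,3), (18,G1,4), (19,G4,5), (20,G4,6), (21,G3,7), (22,G1,8), (23,G2,9.5), (23,G3,9.5), (24,G2,11), (26,G3,12), (27,G1,13), (28,G1,14), (29,G4,15)
Step 2: Sum ranks within each group.
R_1 = 41 (n_1 = 5)
R_2 = 21.5 (n_2 = 3)
R_3 = 31.5 (n_3 = 4)
R_4 = 26 (n_4 = 3)
Step 3: H = 12/(N(N+1)) * sum(R_i^2/n_i) - 3(N+1)
     = 12/(15*16) * (41^2/5 + 21.5^2/3 + 31.5^2/4 + 26^2/3) - 3*16
     = 0.050000 * 963.679 - 48
     = 0.183958.
Step 4: Ties present; correction factor C = 1 - 6/(15^3 - 15) = 0.998214. Corrected H = 0.183958 / 0.998214 = 0.184287.
Step 5: Under H0, H ~ chi^2(3); p-value = 0.980085.
Step 6: alpha = 0.1. fail to reject H0.

H = 0.1843, df = 3, p = 0.980085, fail to reject H0.


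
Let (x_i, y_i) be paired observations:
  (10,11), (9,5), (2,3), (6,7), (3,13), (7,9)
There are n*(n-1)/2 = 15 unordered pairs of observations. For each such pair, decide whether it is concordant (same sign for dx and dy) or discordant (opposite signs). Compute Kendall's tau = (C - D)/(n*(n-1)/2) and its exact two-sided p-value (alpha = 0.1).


Step 1: Enumerate the 15 unordered pairs (i,j) with i<j and classify each by sign(x_j-x_i) * sign(y_j-y_i).
  (1,2):dx=-1,dy=-6->C; (1,3):dx=-8,dy=-8->C; (1,4):dx=-4,dy=-4->C; (1,5):dx=-7,dy=+2->D
  (1,6):dx=-3,dy=-2->C; (2,3):dx=-7,dy=-2->C; (2,4):dx=-3,dy=+2->D; (2,5):dx=-6,dy=+8->D
  (2,6):dx=-2,dy=+4->D; (3,4):dx=+4,dy=+4->C; (3,5):dx=+1,dy=+10->C; (3,6):dx=+5,dy=+6->C
  (4,5):dx=-3,dy=+6->D; (4,6):dx=+1,dy=+2->C; (5,6):dx=+4,dy=-4->D
Step 2: C = 9, D = 6, total pairs = 15.
Step 3: tau = (C - D)/(n(n-1)/2) = (9 - 6)/15 = 0.200000.
Step 4: Exact two-sided p-value (enumerate n! = 720 permutations of y under H0): p = 0.719444.
Step 5: alpha = 0.1. fail to reject H0.

tau_b = 0.2000 (C=9, D=6), p = 0.719444, fail to reject H0.


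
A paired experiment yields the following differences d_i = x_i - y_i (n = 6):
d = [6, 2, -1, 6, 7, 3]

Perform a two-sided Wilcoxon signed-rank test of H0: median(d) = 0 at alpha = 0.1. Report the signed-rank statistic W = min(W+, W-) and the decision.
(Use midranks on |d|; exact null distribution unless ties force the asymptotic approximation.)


Step 1: Drop any zero differences (none here) and take |d_i|.
|d| = [6, 2, 1, 6, 7, 3]
Step 2: Midrank |d_i| (ties get averaged ranks).
ranks: |6|->4.5, |2|->2, |1|->1, |6|->4.5, |7|->6, |3|->3
Step 3: Attach original signs; sum ranks with positive sign and with negative sign.
W+ = 4.5 + 2 + 4.5 + 6 + 3 = 20
W- = 1 = 1
(Check: W+ + W- = 21 should equal n(n+1)/2 = 21.)
Step 4: Test statistic W = min(W+, W-) = 1.
Step 5: Ties in |d|, so use the tie-corrected normal approximation.
        E[W] = n(n+1)/4 = 6*7/4 = 10.5.
        Tie groups: |d|=6 (t=2); sum(t^3 - t) = 6.
        Var[W] = n(n+1)(2n+1)/24 - sum(t^3-t)/48 = 546/24 - 6/48 = 22.625.
        z = (W - E[W]) / sqrt(Var[W]) = (1 - 10.5) / 4.7566 = -1.9972.
        Two-sided p = 2*Phi(z) = 0.045800.
Step 6: alpha = 0.1. reject H0.

W+ = 20, W- = 1, W = min = 1, p = 0.045800, reject H0.


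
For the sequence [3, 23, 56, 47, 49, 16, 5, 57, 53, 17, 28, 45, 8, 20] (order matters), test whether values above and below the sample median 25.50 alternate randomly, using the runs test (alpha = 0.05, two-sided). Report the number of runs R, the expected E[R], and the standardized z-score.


Step 1: Compute median = 25.50; label A = above, B = below.
Labels in order: BBAAABBAABAABB  (n_A = 7, n_B = 7)
Step 2: Count runs R = 7.
Step 3: Under H0 (random ordering), E[R] = 2*n_A*n_B/(n_A+n_B) + 1 = 2*7*7/14 + 1 = 8.0000.
        Var[R] = 2*n_A*n_B*(2*n_A*n_B - n_A - n_B) / ((n_A+n_B)^2 * (n_A+n_B-1)) = 8232/2548 = 3.2308.
        SD[R] = 1.7974.
Step 4: Continuity-corrected z = (R + 0.5 - E[R]) / SD[R] = (7 + 0.5 - 8.0000) / 1.7974 = -0.2782.
Step 5: Two-sided p-value via normal approximation = 2*(1 - Phi(|z|)) = 0.780879.
Step 6: alpha = 0.05. fail to reject H0.

R = 7, z = -0.2782, p = 0.780879, fail to reject H0.


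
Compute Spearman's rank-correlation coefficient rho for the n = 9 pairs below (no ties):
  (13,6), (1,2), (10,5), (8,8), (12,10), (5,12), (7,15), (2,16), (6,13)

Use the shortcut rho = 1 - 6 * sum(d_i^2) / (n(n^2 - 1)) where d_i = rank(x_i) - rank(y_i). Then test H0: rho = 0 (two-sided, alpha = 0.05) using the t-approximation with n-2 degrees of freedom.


Step 1: Rank x and y separately (midranks; no ties here).
rank(x): 13->9, 1->1, 10->7, 8->6, 12->8, 5->3, 7->5, 2->2, 6->4
rank(y): 6->3, 2->1, 5->2, 8->4, 10->5, 12->6, 15->8, 16->9, 13->7
Step 2: d_i = R_x(i) - R_y(i); compute d_i^2.
  (9-3)^2=36, (1-1)^2=0, (7-2)^2=25, (6-4)^2=4, (8-5)^2=9, (3-6)^2=9, (5-8)^2=9, (2-9)^2=49, (4-7)^2=9
sum(d^2) = 150.
Step 3: rho = 1 - 6*150 / (9*(9^2 - 1)) = 1 - 900/720 = -0.250000.
Step 4: Under H0, t = rho * sqrt((n-2)/(1-rho^2)) = -0.6831 ~ t(7).
Step 5: Two-sided p-value from the t-distribution with 7 df = 0.516490.
Step 6: alpha = 0.05. fail to reject H0.

rho = -0.2500, p = 0.516490, fail to reject H0 at alpha = 0.05.


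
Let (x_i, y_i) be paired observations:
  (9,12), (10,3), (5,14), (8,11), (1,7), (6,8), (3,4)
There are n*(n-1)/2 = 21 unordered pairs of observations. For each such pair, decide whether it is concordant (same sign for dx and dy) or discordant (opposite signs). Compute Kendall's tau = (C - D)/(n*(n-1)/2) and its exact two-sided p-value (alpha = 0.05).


Step 1: Enumerate the 21 unordered pairs (i,j) with i<j and classify each by sign(x_j-x_i) * sign(y_j-y_i).
  (1,2):dx=+1,dy=-9->D; (1,3):dx=-4,dy=+2->D; (1,4):dx=-1,dy=-1->C; (1,5):dx=-8,dy=-5->C
  (1,6):dx=-3,dy=-4->C; (1,7):dx=-6,dy=-8->C; (2,3):dx=-5,dy=+11->D; (2,4):dx=-2,dy=+8->D
  (2,5):dx=-9,dy=+4->D; (2,6):dx=-4,dy=+5->D; (2,7):dx=-7,dy=+1->D; (3,4):dx=+3,dy=-3->D
  (3,5):dx=-4,dy=-7->C; (3,6):dx=+1,dy=-6->D; (3,7):dx=-2,dy=-10->C; (4,5):dx=-7,dy=-4->C
  (4,6):dx=-2,dy=-3->C; (4,7):dx=-5,dy=-7->C; (5,6):dx=+5,dy=+1->C; (5,7):dx=+2,dy=-3->D
  (6,7):dx=-3,dy=-4->C
Step 2: C = 11, D = 10, total pairs = 21.
Step 3: tau = (C - D)/(n(n-1)/2) = (11 - 10)/21 = 0.047619.
Step 4: Exact two-sided p-value (enumerate n! = 5040 permutations of y under H0): p = 1.000000.
Step 5: alpha = 0.05. fail to reject H0.

tau_b = 0.0476 (C=11, D=10), p = 1.000000, fail to reject H0.


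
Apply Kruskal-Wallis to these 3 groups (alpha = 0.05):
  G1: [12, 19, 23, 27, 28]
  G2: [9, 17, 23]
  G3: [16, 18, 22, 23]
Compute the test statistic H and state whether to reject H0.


Step 1: Combine all N = 12 observations and assign midranks.
sorted (value, group, rank): (9,G2,1), (12,G1,2), (16,G3,3), (17,G2,4), (18,G3,5), (19,G1,6), (22,G3,7), (23,G1,9), (23,G2,9), (23,G3,9), (27,G1,11), (28,G1,12)
Step 2: Sum ranks within each group.
R_1 = 40 (n_1 = 5)
R_2 = 14 (n_2 = 3)
R_3 = 24 (n_3 = 4)
Step 3: H = 12/(N(N+1)) * sum(R_i^2/n_i) - 3(N+1)
     = 12/(12*13) * (40^2/5 + 14^2/3 + 24^2/4) - 3*13
     = 0.076923 * 529.333 - 39
     = 1.717949.
Step 4: Ties present; correction factor C = 1 - 24/(12^3 - 12) = 0.986014. Corrected H = 1.717949 / 0.986014 = 1.742317.
Step 5: Under H0, H ~ chi^2(2); p-value = 0.418467.
Step 6: alpha = 0.05. fail to reject H0.

H = 1.7423, df = 2, p = 0.418467, fail to reject H0.


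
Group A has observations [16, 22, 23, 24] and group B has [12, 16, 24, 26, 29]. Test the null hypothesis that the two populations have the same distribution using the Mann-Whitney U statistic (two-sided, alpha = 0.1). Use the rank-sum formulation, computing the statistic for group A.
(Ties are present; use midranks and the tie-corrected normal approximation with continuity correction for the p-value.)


Step 1: Combine and sort all 9 observations; assign midranks.
sorted (value, group): (12,Y), (16,X), (16,Y), (22,X), (23,X), (24,X), (24,Y), (26,Y), (29,Y)
ranks: 12->1, 16->2.5, 16->2.5, 22->4, 23->5, 24->6.5, 24->6.5, 26->8, 29->9
Step 2: Rank sum for X: R1 = 2.5 + 4 + 5 + 6.5 = 18.
Step 3: U_X = R1 - n1(n1+1)/2 = 18 - 4*5/2 = 18 - 10 = 8.
       U_Y = n1*n2 - U_X = 20 - 8 = 12.
Step 4: Ties are present, so use the tie-corrected normal approximation (with continuity correction) for the p-value.
Step 5: p-value = 0.710992; compare to alpha = 0.1. fail to reject H0.

U_X = 8, p = 0.710992, fail to reject H0 at alpha = 0.1.


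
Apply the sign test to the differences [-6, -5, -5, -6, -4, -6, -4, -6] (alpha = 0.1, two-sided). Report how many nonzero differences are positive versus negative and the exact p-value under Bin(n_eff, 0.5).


Step 1: Discard zero differences. Original n = 8; n_eff = number of nonzero differences = 8.
Nonzero differences (with sign): -6, -5, -5, -6, -4, -6, -4, -6
Step 2: Count signs: positive = 0, negative = 8.
Step 3: Under H0: P(positive) = 0.5, so the number of positives S ~ Bin(8, 0.5).
Step 4: Two-sided exact p-value = sum of Bin(8,0.5) probabilities at or below the observed probability = 0.007812.
Step 5: alpha = 0.1. reject H0.

n_eff = 8, pos = 0, neg = 8, p = 0.007812, reject H0.


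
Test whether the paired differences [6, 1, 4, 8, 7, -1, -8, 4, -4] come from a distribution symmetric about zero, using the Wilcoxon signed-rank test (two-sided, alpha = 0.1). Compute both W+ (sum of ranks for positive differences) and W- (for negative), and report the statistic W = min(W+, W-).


Step 1: Drop any zero differences (none here) and take |d_i|.
|d| = [6, 1, 4, 8, 7, 1, 8, 4, 4]
Step 2: Midrank |d_i| (ties get averaged ranks).
ranks: |6|->6, |1|->1.5, |4|->4, |8|->8.5, |7|->7, |1|->1.5, |8|->8.5, |4|->4, |4|->4
Step 3: Attach original signs; sum ranks with positive sign and with negative sign.
W+ = 6 + 1.5 + 4 + 8.5 + 7 + 4 = 31
W- = 1.5 + 8.5 + 4 = 14
(Check: W+ + W- = 45 should equal n(n+1)/2 = 45.)
Step 4: Test statistic W = min(W+, W-) = 14.
Step 5: Ties in |d|, so use the tie-corrected normal approximation.
        E[W] = n(n+1)/4 = 9*10/4 = 22.5.
        Tie groups: |d|=1 (t=2), |d|=4 (t=3), |d|=8 (t=2); sum(t^3 - t) = 36.
        Var[W] = n(n+1)(2n+1)/24 - sum(t^3-t)/48 = 1710/24 - 36/48 = 70.5.
        z = (W - E[W]) / sqrt(Var[W]) = (14 - 22.5) / 8.3964 = -1.0123.
        Two-sided p = 2*Phi(z) = 0.311378.
Step 6: alpha = 0.1. fail to reject H0.

W+ = 31, W- = 14, W = min = 14, p = 0.311378, fail to reject H0.


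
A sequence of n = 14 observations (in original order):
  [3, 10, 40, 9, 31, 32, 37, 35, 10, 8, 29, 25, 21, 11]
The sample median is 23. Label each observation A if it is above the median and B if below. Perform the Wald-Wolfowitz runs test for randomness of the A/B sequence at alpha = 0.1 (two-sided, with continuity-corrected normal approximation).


Step 1: Compute median = 23; label A = above, B = below.
Labels in order: BBABAAAABBAABB  (n_A = 7, n_B = 7)
Step 2: Count runs R = 7.
Step 3: Under H0 (random ordering), E[R] = 2*n_A*n_B/(n_A+n_B) + 1 = 2*7*7/14 + 1 = 8.0000.
        Var[R] = 2*n_A*n_B*(2*n_A*n_B - n_A - n_B) / ((n_A+n_B)^2 * (n_A+n_B-1)) = 8232/2548 = 3.2308.
        SD[R] = 1.7974.
Step 4: Continuity-corrected z = (R + 0.5 - E[R]) / SD[R] = (7 + 0.5 - 8.0000) / 1.7974 = -0.2782.
Step 5: Two-sided p-value via normal approximation = 2*(1 - Phi(|z|)) = 0.780879.
Step 6: alpha = 0.1. fail to reject H0.

R = 7, z = -0.2782, p = 0.780879, fail to reject H0.


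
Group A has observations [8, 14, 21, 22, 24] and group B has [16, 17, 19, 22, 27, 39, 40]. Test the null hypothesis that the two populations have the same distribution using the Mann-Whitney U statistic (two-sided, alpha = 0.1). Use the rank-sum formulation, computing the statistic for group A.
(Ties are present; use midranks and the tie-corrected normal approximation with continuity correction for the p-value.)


Step 1: Combine and sort all 12 observations; assign midranks.
sorted (value, group): (8,X), (14,X), (16,Y), (17,Y), (19,Y), (21,X), (22,X), (22,Y), (24,X), (27,Y), (39,Y), (40,Y)
ranks: 8->1, 14->2, 16->3, 17->4, 19->5, 21->6, 22->7.5, 22->7.5, 24->9, 27->10, 39->11, 40->12
Step 2: Rank sum for X: R1 = 1 + 2 + 6 + 7.5 + 9 = 25.5.
Step 3: U_X = R1 - n1(n1+1)/2 = 25.5 - 5*6/2 = 25.5 - 15 = 10.5.
       U_Y = n1*n2 - U_X = 35 - 10.5 = 24.5.
Step 4: Ties are present, so use the tie-corrected normal approximation (with continuity correction) for the p-value.
Step 5: p-value = 0.290307; compare to alpha = 0.1. fail to reject H0.

U_X = 10.5, p = 0.290307, fail to reject H0 at alpha = 0.1.


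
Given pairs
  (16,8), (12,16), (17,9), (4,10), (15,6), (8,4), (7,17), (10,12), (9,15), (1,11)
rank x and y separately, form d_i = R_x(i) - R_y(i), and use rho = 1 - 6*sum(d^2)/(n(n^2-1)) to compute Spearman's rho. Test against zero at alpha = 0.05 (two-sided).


Step 1: Rank x and y separately (midranks; no ties here).
rank(x): 16->9, 12->7, 17->10, 4->2, 15->8, 8->4, 7->3, 10->6, 9->5, 1->1
rank(y): 8->3, 16->9, 9->4, 10->5, 6->2, 4->1, 17->10, 12->7, 15->8, 11->6
Step 2: d_i = R_x(i) - R_y(i); compute d_i^2.
  (9-3)^2=36, (7-9)^2=4, (10-4)^2=36, (2-5)^2=9, (8-2)^2=36, (4-1)^2=9, (3-10)^2=49, (6-7)^2=1, (5-8)^2=9, (1-6)^2=25
sum(d^2) = 214.
Step 3: rho = 1 - 6*214 / (10*(10^2 - 1)) = 1 - 1284/990 = -0.296970.
Step 4: Under H0, t = rho * sqrt((n-2)/(1-rho^2)) = -0.8796 ~ t(8).
Step 5: Two-sided p-value from the t-distribution with 8 df = 0.404702.
Step 6: alpha = 0.05. fail to reject H0.

rho = -0.2970, p = 0.404702, fail to reject H0 at alpha = 0.05.


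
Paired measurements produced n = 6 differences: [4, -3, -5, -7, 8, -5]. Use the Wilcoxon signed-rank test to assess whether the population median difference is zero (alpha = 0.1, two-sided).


Step 1: Drop any zero differences (none here) and take |d_i|.
|d| = [4, 3, 5, 7, 8, 5]
Step 2: Midrank |d_i| (ties get averaged ranks).
ranks: |4|->2, |3|->1, |5|->3.5, |7|->5, |8|->6, |5|->3.5
Step 3: Attach original signs; sum ranks with positive sign and with negative sign.
W+ = 2 + 6 = 8
W- = 1 + 3.5 + 5 + 3.5 = 13
(Check: W+ + W- = 21 should equal n(n+1)/2 = 21.)
Step 4: Test statistic W = min(W+, W-) = 8.
Step 5: Ties in |d|, so use the tie-corrected normal approximation.
        E[W] = n(n+1)/4 = 6*7/4 = 10.5.
        Tie groups: |d|=5 (t=2); sum(t^3 - t) = 6.
        Var[W] = n(n+1)(2n+1)/24 - sum(t^3-t)/48 = 546/24 - 6/48 = 22.625.
        z = (W - E[W]) / sqrt(Var[W]) = (8 - 10.5) / 4.7566 = -0.5256.
        Two-sided p = 2*Phi(z) = 0.599174.
Step 6: alpha = 0.1. fail to reject H0.

W+ = 8, W- = 13, W = min = 8, p = 0.599174, fail to reject H0.


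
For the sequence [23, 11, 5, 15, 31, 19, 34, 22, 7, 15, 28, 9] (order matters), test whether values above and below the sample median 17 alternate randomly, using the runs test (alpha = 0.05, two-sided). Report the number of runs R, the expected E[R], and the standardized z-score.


Step 1: Compute median = 17; label A = above, B = below.
Labels in order: ABBBAAAABBAB  (n_A = 6, n_B = 6)
Step 2: Count runs R = 6.
Step 3: Under H0 (random ordering), E[R] = 2*n_A*n_B/(n_A+n_B) + 1 = 2*6*6/12 + 1 = 7.0000.
        Var[R] = 2*n_A*n_B*(2*n_A*n_B - n_A - n_B) / ((n_A+n_B)^2 * (n_A+n_B-1)) = 4320/1584 = 2.7273.
        SD[R] = 1.6514.
Step 4: Continuity-corrected z = (R + 0.5 - E[R]) / SD[R] = (6 + 0.5 - 7.0000) / 1.6514 = -0.3028.
Step 5: Two-sided p-value via normal approximation = 2*(1 - Phi(|z|)) = 0.762069.
Step 6: alpha = 0.05. fail to reject H0.

R = 6, z = -0.3028, p = 0.762069, fail to reject H0.


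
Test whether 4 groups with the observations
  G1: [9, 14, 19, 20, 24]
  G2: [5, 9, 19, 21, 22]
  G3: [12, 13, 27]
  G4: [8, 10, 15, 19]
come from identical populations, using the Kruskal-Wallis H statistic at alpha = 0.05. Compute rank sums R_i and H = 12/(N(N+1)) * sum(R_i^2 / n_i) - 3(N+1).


Step 1: Combine all N = 17 observations and assign midranks.
sorted (value, group, rank): (5,G2,1), (8,G4,2), (9,G1,3.5), (9,G2,3.5), (10,G4,5), (12,G3,6), (13,G3,7), (14,G1,8), (15,G4,9), (19,G1,11), (19,G2,11), (19,G4,11), (20,G1,13), (21,G2,14), (22,G2,15), (24,G1,16), (27,G3,17)
Step 2: Sum ranks within each group.
R_1 = 51.5 (n_1 = 5)
R_2 = 44.5 (n_2 = 5)
R_3 = 30 (n_3 = 3)
R_4 = 27 (n_4 = 4)
Step 3: H = 12/(N(N+1)) * sum(R_i^2/n_i) - 3(N+1)
     = 12/(17*18) * (51.5^2/5 + 44.5^2/5 + 30^2/3 + 27^2/4) - 3*18
     = 0.039216 * 1408.75 - 54
     = 1.245098.
Step 4: Ties present; correction factor C = 1 - 30/(17^3 - 17) = 0.993873. Corrected H = 1.245098 / 0.993873 = 1.252774.
Step 5: Under H0, H ~ chi^2(3); p-value = 0.740377.
Step 6: alpha = 0.05. fail to reject H0.

H = 1.2528, df = 3, p = 0.740377, fail to reject H0.


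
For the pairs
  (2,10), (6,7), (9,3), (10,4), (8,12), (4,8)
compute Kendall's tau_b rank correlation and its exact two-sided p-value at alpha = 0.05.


Step 1: Enumerate the 15 unordered pairs (i,j) with i<j and classify each by sign(x_j-x_i) * sign(y_j-y_i).
  (1,2):dx=+4,dy=-3->D; (1,3):dx=+7,dy=-7->D; (1,4):dx=+8,dy=-6->D; (1,5):dx=+6,dy=+2->C
  (1,6):dx=+2,dy=-2->D; (2,3):dx=+3,dy=-4->D; (2,4):dx=+4,dy=-3->D; (2,5):dx=+2,dy=+5->C
  (2,6):dx=-2,dy=+1->D; (3,4):dx=+1,dy=+1->C; (3,5):dx=-1,dy=+9->D; (3,6):dx=-5,dy=+5->D
  (4,5):dx=-2,dy=+8->D; (4,6):dx=-6,dy=+4->D; (5,6):dx=-4,dy=-4->C
Step 2: C = 4, D = 11, total pairs = 15.
Step 3: tau = (C - D)/(n(n-1)/2) = (4 - 11)/15 = -0.466667.
Step 4: Exact two-sided p-value (enumerate n! = 720 permutations of y under H0): p = 0.272222.
Step 5: alpha = 0.05. fail to reject H0.

tau_b = -0.4667 (C=4, D=11), p = 0.272222, fail to reject H0.


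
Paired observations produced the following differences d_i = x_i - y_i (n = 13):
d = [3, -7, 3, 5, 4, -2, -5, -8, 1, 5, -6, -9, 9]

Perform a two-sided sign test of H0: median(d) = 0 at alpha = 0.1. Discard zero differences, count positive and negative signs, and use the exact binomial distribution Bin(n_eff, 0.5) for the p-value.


Step 1: Discard zero differences. Original n = 13; n_eff = number of nonzero differences = 13.
Nonzero differences (with sign): +3, -7, +3, +5, +4, -2, -5, -8, +1, +5, -6, -9, +9
Step 2: Count signs: positive = 7, negative = 6.
Step 3: Under H0: P(positive) = 0.5, so the number of positives S ~ Bin(13, 0.5).
Step 4: Two-sided exact p-value = sum of Bin(13,0.5) probabilities at or below the observed probability = 1.000000.
Step 5: alpha = 0.1. fail to reject H0.

n_eff = 13, pos = 7, neg = 6, p = 1.000000, fail to reject H0.


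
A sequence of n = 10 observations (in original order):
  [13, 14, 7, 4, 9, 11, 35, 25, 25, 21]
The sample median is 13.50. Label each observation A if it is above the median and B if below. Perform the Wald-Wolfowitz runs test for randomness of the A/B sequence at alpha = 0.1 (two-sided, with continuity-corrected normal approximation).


Step 1: Compute median = 13.50; label A = above, B = below.
Labels in order: BABBBBAAAA  (n_A = 5, n_B = 5)
Step 2: Count runs R = 4.
Step 3: Under H0 (random ordering), E[R] = 2*n_A*n_B/(n_A+n_B) + 1 = 2*5*5/10 + 1 = 6.0000.
        Var[R] = 2*n_A*n_B*(2*n_A*n_B - n_A - n_B) / ((n_A+n_B)^2 * (n_A+n_B-1)) = 2000/900 = 2.2222.
        SD[R] = 1.4907.
Step 4: Continuity-corrected z = (R + 0.5 - E[R]) / SD[R] = (4 + 0.5 - 6.0000) / 1.4907 = -1.0062.
Step 5: Two-sided p-value via normal approximation = 2*(1 - Phi(|z|)) = 0.314305.
Step 6: alpha = 0.1. fail to reject H0.

R = 4, z = -1.0062, p = 0.314305, fail to reject H0.


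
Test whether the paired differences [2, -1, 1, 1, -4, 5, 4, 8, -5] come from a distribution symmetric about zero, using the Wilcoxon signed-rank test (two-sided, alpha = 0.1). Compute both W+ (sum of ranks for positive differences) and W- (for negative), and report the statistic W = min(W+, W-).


Step 1: Drop any zero differences (none here) and take |d_i|.
|d| = [2, 1, 1, 1, 4, 5, 4, 8, 5]
Step 2: Midrank |d_i| (ties get averaged ranks).
ranks: |2|->4, |1|->2, |1|->2, |1|->2, |4|->5.5, |5|->7.5, |4|->5.5, |8|->9, |5|->7.5
Step 3: Attach original signs; sum ranks with positive sign and with negative sign.
W+ = 4 + 2 + 2 + 7.5 + 5.5 + 9 = 30
W- = 2 + 5.5 + 7.5 = 15
(Check: W+ + W- = 45 should equal n(n+1)/2 = 45.)
Step 4: Test statistic W = min(W+, W-) = 15.
Step 5: Ties in |d|, so use the tie-corrected normal approximation.
        E[W] = n(n+1)/4 = 9*10/4 = 22.5.
        Tie groups: |d|=1 (t=3), |d|=4 (t=2), |d|=5 (t=2); sum(t^3 - t) = 36.
        Var[W] = n(n+1)(2n+1)/24 - sum(t^3-t)/48 = 1710/24 - 36/48 = 70.5.
        z = (W - E[W]) / sqrt(Var[W]) = (15 - 22.5) / 8.3964 = -0.8932.
        Two-sided p = 2*Phi(z) = 0.371730.
Step 6: alpha = 0.1. fail to reject H0.

W+ = 30, W- = 15, W = min = 15, p = 0.371730, fail to reject H0.


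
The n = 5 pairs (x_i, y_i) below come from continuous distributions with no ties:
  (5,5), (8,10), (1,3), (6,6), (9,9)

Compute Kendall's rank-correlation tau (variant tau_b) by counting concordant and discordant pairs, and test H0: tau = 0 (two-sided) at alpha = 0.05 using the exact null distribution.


Step 1: Enumerate the 10 unordered pairs (i,j) with i<j and classify each by sign(x_j-x_i) * sign(y_j-y_i).
  (1,2):dx=+3,dy=+5->C; (1,3):dx=-4,dy=-2->C; (1,4):dx=+1,dy=+1->C; (1,5):dx=+4,dy=+4->C
  (2,3):dx=-7,dy=-7->C; (2,4):dx=-2,dy=-4->C; (2,5):dx=+1,dy=-1->D; (3,4):dx=+5,dy=+3->C
  (3,5):dx=+8,dy=+6->C; (4,5):dx=+3,dy=+3->C
Step 2: C = 9, D = 1, total pairs = 10.
Step 3: tau = (C - D)/(n(n-1)/2) = (9 - 1)/10 = 0.800000.
Step 4: Exact two-sided p-value (enumerate n! = 120 permutations of y under H0): p = 0.083333.
Step 5: alpha = 0.05. fail to reject H0.

tau_b = 0.8000 (C=9, D=1), p = 0.083333, fail to reject H0.


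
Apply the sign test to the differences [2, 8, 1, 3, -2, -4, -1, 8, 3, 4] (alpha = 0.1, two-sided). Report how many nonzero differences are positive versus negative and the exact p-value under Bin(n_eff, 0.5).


Step 1: Discard zero differences. Original n = 10; n_eff = number of nonzero differences = 10.
Nonzero differences (with sign): +2, +8, +1, +3, -2, -4, -1, +8, +3, +4
Step 2: Count signs: positive = 7, negative = 3.
Step 3: Under H0: P(positive) = 0.5, so the number of positives S ~ Bin(10, 0.5).
Step 4: Two-sided exact p-value = sum of Bin(10,0.5) probabilities at or below the observed probability = 0.343750.
Step 5: alpha = 0.1. fail to reject H0.

n_eff = 10, pos = 7, neg = 3, p = 0.343750, fail to reject H0.


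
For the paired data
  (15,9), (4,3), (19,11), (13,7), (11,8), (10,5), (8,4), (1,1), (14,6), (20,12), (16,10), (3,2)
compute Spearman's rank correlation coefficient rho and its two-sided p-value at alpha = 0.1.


Step 1: Rank x and y separately (midranks; no ties here).
rank(x): 15->9, 4->3, 19->11, 13->7, 11->6, 10->5, 8->4, 1->1, 14->8, 20->12, 16->10, 3->2
rank(y): 9->9, 3->3, 11->11, 7->7, 8->8, 5->5, 4->4, 1->1, 6->6, 12->12, 10->10, 2->2
Step 2: d_i = R_x(i) - R_y(i); compute d_i^2.
  (9-9)^2=0, (3-3)^2=0, (11-11)^2=0, (7-7)^2=0, (6-8)^2=4, (5-5)^2=0, (4-4)^2=0, (1-1)^2=0, (8-6)^2=4, (12-12)^2=0, (10-10)^2=0, (2-2)^2=0
sum(d^2) = 8.
Step 3: rho = 1 - 6*8 / (12*(12^2 - 1)) = 1 - 48/1716 = 0.972028.
Step 4: Under H0, t = rho * sqrt((n-2)/(1-rho^2)) = 13.0876 ~ t(10).
Step 5: Two-sided p-value from the t-distribution with 10 df = 0.000000.
Step 6: alpha = 0.1. reject H0.

rho = 0.9720, p = 0.000000, reject H0 at alpha = 0.1.


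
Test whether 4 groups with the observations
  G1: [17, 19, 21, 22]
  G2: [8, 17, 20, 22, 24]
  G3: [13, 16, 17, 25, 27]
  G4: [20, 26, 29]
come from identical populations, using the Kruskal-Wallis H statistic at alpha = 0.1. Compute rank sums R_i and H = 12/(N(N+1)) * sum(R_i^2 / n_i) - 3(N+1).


Step 1: Combine all N = 17 observations and assign midranks.
sorted (value, group, rank): (8,G2,1), (13,G3,2), (16,G3,3), (17,G1,5), (17,G2,5), (17,G3,5), (19,G1,7), (20,G2,8.5), (20,G4,8.5), (21,G1,10), (22,G1,11.5), (22,G2,11.5), (24,G2,13), (25,G3,14), (26,G4,15), (27,G3,16), (29,G4,17)
Step 2: Sum ranks within each group.
R_1 = 33.5 (n_1 = 4)
R_2 = 39 (n_2 = 5)
R_3 = 40 (n_3 = 5)
R_4 = 40.5 (n_4 = 3)
Step 3: H = 12/(N(N+1)) * sum(R_i^2/n_i) - 3(N+1)
     = 12/(17*18) * (33.5^2/4 + 39^2/5 + 40^2/5 + 40.5^2/3) - 3*18
     = 0.039216 * 1451.51 - 54
     = 2.922059.
Step 4: Ties present; correction factor C = 1 - 36/(17^3 - 17) = 0.992647. Corrected H = 2.922059 / 0.992647 = 2.943704.
Step 5: Under H0, H ~ chi^2(3); p-value = 0.400387.
Step 6: alpha = 0.1. fail to reject H0.

H = 2.9437, df = 3, p = 0.400387, fail to reject H0.


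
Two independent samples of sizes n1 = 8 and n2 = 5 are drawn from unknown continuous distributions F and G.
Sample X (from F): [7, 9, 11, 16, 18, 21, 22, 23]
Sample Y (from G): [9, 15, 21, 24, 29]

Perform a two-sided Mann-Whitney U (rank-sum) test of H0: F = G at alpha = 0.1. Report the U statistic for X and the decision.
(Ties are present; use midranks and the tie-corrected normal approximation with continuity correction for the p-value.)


Step 1: Combine and sort all 13 observations; assign midranks.
sorted (value, group): (7,X), (9,X), (9,Y), (11,X), (15,Y), (16,X), (18,X), (21,X), (21,Y), (22,X), (23,X), (24,Y), (29,Y)
ranks: 7->1, 9->2.5, 9->2.5, 11->4, 15->5, 16->6, 18->7, 21->8.5, 21->8.5, 22->10, 23->11, 24->12, 29->13
Step 2: Rank sum for X: R1 = 1 + 2.5 + 4 + 6 + 7 + 8.5 + 10 + 11 = 50.
Step 3: U_X = R1 - n1(n1+1)/2 = 50 - 8*9/2 = 50 - 36 = 14.
       U_Y = n1*n2 - U_X = 40 - 14 = 26.
Step 4: Ties are present, so use the tie-corrected normal approximation (with continuity correction) for the p-value.
Step 5: p-value = 0.419471; compare to alpha = 0.1. fail to reject H0.

U_X = 14, p = 0.419471, fail to reject H0 at alpha = 0.1.


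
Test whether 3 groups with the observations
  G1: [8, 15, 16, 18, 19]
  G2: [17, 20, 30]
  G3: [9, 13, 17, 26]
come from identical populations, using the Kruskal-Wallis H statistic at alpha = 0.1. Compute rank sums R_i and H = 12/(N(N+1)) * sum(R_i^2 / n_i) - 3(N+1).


Step 1: Combine all N = 12 observations and assign midranks.
sorted (value, group, rank): (8,G1,1), (9,G3,2), (13,G3,3), (15,G1,4), (16,G1,5), (17,G2,6.5), (17,G3,6.5), (18,G1,8), (19,G1,9), (20,G2,10), (26,G3,11), (30,G2,12)
Step 2: Sum ranks within each group.
R_1 = 27 (n_1 = 5)
R_2 = 28.5 (n_2 = 3)
R_3 = 22.5 (n_3 = 4)
Step 3: H = 12/(N(N+1)) * sum(R_i^2/n_i) - 3(N+1)
     = 12/(12*13) * (27^2/5 + 28.5^2/3 + 22.5^2/4) - 3*13
     = 0.076923 * 543.112 - 39
     = 2.777885.
Step 4: Ties present; correction factor C = 1 - 6/(12^3 - 12) = 0.996503. Corrected H = 2.777885 / 0.996503 = 2.787632.
Step 5: Under H0, H ~ chi^2(2); p-value = 0.248127.
Step 6: alpha = 0.1. fail to reject H0.

H = 2.7876, df = 2, p = 0.248127, fail to reject H0.


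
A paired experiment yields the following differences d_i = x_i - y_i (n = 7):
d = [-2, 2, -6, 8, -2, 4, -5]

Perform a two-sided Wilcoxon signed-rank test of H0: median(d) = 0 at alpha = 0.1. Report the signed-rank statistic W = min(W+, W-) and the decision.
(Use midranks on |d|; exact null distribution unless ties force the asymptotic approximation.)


Step 1: Drop any zero differences (none here) and take |d_i|.
|d| = [2, 2, 6, 8, 2, 4, 5]
Step 2: Midrank |d_i| (ties get averaged ranks).
ranks: |2|->2, |2|->2, |6|->6, |8|->7, |2|->2, |4|->4, |5|->5
Step 3: Attach original signs; sum ranks with positive sign and with negative sign.
W+ = 2 + 7 + 4 = 13
W- = 2 + 6 + 2 + 5 = 15
(Check: W+ + W- = 28 should equal n(n+1)/2 = 28.)
Step 4: Test statistic W = min(W+, W-) = 13.
Step 5: Ties in |d|, so use the tie-corrected normal approximation.
        E[W] = n(n+1)/4 = 7*8/4 = 14.
        Tie groups: |d|=2 (t=3); sum(t^3 - t) = 24.
        Var[W] = n(n+1)(2n+1)/24 - sum(t^3-t)/48 = 840/24 - 24/48 = 34.5.
        z = (W - E[W]) / sqrt(Var[W]) = (13 - 14) / 5.8737 = -0.1703.
        Two-sided p = 2*Phi(z) = 0.864813.
Step 6: alpha = 0.1. fail to reject H0.

W+ = 13, W- = 15, W = min = 13, p = 0.864813, fail to reject H0.


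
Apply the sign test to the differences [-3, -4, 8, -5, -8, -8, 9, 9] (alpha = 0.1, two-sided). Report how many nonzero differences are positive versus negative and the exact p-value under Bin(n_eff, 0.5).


Step 1: Discard zero differences. Original n = 8; n_eff = number of nonzero differences = 8.
Nonzero differences (with sign): -3, -4, +8, -5, -8, -8, +9, +9
Step 2: Count signs: positive = 3, negative = 5.
Step 3: Under H0: P(positive) = 0.5, so the number of positives S ~ Bin(8, 0.5).
Step 4: Two-sided exact p-value = sum of Bin(8,0.5) probabilities at or below the observed probability = 0.726562.
Step 5: alpha = 0.1. fail to reject H0.

n_eff = 8, pos = 3, neg = 5, p = 0.726562, fail to reject H0.


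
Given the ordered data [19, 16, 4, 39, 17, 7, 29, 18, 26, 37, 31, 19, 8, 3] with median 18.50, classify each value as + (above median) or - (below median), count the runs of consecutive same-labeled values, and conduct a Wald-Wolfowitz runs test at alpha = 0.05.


Step 1: Compute median = 18.50; label A = above, B = below.
Labels in order: ABBABBABAAAABB  (n_A = 7, n_B = 7)
Step 2: Count runs R = 8.
Step 3: Under H0 (random ordering), E[R] = 2*n_A*n_B/(n_A+n_B) + 1 = 2*7*7/14 + 1 = 8.0000.
        Var[R] = 2*n_A*n_B*(2*n_A*n_B - n_A - n_B) / ((n_A+n_B)^2 * (n_A+n_B-1)) = 8232/2548 = 3.2308.
        SD[R] = 1.7974.
Step 4: R = E[R], so z = 0 with no continuity correction.
Step 5: Two-sided p-value via normal approximation = 2*(1 - Phi(|z|)) = 1.000000.
Step 6: alpha = 0.05. fail to reject H0.

R = 8, z = 0.0000, p = 1.000000, fail to reject H0.


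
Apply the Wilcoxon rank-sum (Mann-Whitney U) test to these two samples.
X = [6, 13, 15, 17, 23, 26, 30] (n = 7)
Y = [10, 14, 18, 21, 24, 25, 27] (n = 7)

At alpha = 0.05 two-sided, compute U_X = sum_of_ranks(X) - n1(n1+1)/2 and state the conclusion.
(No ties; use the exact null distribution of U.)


Step 1: Combine and sort all 14 observations; assign midranks.
sorted (value, group): (6,X), (10,Y), (13,X), (14,Y), (15,X), (17,X), (18,Y), (21,Y), (23,X), (24,Y), (25,Y), (26,X), (27,Y), (30,X)
ranks: 6->1, 10->2, 13->3, 14->4, 15->5, 17->6, 18->7, 21->8, 23->9, 24->10, 25->11, 26->12, 27->13, 30->14
Step 2: Rank sum for X: R1 = 1 + 3 + 5 + 6 + 9 + 12 + 14 = 50.
Step 3: U_X = R1 - n1(n1+1)/2 = 50 - 7*8/2 = 50 - 28 = 22.
       U_Y = n1*n2 - U_X = 49 - 22 = 27.
Step 4: No ties, so the exact null distribution of U (based on enumerating the C(14,7) = 3432 equally likely rank assignments) gives the two-sided p-value.
Step 5: p-value = 0.804779; compare to alpha = 0.05. fail to reject H0.

U_X = 22, p = 0.804779, fail to reject H0 at alpha = 0.05.


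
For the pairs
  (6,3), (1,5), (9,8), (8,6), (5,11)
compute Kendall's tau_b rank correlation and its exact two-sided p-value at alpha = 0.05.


Step 1: Enumerate the 10 unordered pairs (i,j) with i<j and classify each by sign(x_j-x_i) * sign(y_j-y_i).
  (1,2):dx=-5,dy=+2->D; (1,3):dx=+3,dy=+5->C; (1,4):dx=+2,dy=+3->C; (1,5):dx=-1,dy=+8->D
  (2,3):dx=+8,dy=+3->C; (2,4):dx=+7,dy=+1->C; (2,5):dx=+4,dy=+6->C; (3,4):dx=-1,dy=-2->C
  (3,5):dx=-4,dy=+3->D; (4,5):dx=-3,dy=+5->D
Step 2: C = 6, D = 4, total pairs = 10.
Step 3: tau = (C - D)/(n(n-1)/2) = (6 - 4)/10 = 0.200000.
Step 4: Exact two-sided p-value (enumerate n! = 120 permutations of y under H0): p = 0.816667.
Step 5: alpha = 0.05. fail to reject H0.

tau_b = 0.2000 (C=6, D=4), p = 0.816667, fail to reject H0.


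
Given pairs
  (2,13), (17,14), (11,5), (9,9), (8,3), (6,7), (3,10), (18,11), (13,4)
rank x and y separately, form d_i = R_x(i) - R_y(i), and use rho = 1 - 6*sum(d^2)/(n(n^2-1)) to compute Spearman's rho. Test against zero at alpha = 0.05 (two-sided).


Step 1: Rank x and y separately (midranks; no ties here).
rank(x): 2->1, 17->8, 11->6, 9->5, 8->4, 6->3, 3->2, 18->9, 13->7
rank(y): 13->8, 14->9, 5->3, 9->5, 3->1, 7->4, 10->6, 11->7, 4->2
Step 2: d_i = R_x(i) - R_y(i); compute d_i^2.
  (1-8)^2=49, (8-9)^2=1, (6-3)^2=9, (5-5)^2=0, (4-1)^2=9, (3-4)^2=1, (2-6)^2=16, (9-7)^2=4, (7-2)^2=25
sum(d^2) = 114.
Step 3: rho = 1 - 6*114 / (9*(9^2 - 1)) = 1 - 684/720 = 0.050000.
Step 4: Under H0, t = rho * sqrt((n-2)/(1-rho^2)) = 0.1325 ~ t(7).
Step 5: Two-sided p-value from the t-distribution with 7 df = 0.898353.
Step 6: alpha = 0.05. fail to reject H0.

rho = 0.0500, p = 0.898353, fail to reject H0 at alpha = 0.05.


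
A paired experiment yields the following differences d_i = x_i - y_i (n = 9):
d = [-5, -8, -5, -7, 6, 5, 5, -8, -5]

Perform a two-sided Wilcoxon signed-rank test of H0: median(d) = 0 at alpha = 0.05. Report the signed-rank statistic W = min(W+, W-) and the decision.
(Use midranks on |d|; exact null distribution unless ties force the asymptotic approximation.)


Step 1: Drop any zero differences (none here) and take |d_i|.
|d| = [5, 8, 5, 7, 6, 5, 5, 8, 5]
Step 2: Midrank |d_i| (ties get averaged ranks).
ranks: |5|->3, |8|->8.5, |5|->3, |7|->7, |6|->6, |5|->3, |5|->3, |8|->8.5, |5|->3
Step 3: Attach original signs; sum ranks with positive sign and with negative sign.
W+ = 6 + 3 + 3 = 12
W- = 3 + 8.5 + 3 + 7 + 8.5 + 3 = 33
(Check: W+ + W- = 45 should equal n(n+1)/2 = 45.)
Step 4: Test statistic W = min(W+, W-) = 12.
Step 5: Ties in |d|, so use the tie-corrected normal approximation.
        E[W] = n(n+1)/4 = 9*10/4 = 22.5.
        Tie groups: |d|=5 (t=5), |d|=8 (t=2); sum(t^3 - t) = 126.
        Var[W] = n(n+1)(2n+1)/24 - sum(t^3-t)/48 = 1710/24 - 126/48 = 68.625.
        z = (W - E[W]) / sqrt(Var[W]) = (12 - 22.5) / 8.2840 = -1.2675.
        Two-sided p = 2*Phi(z) = 0.204976.
Step 6: alpha = 0.05. fail to reject H0.

W+ = 12, W- = 33, W = min = 12, p = 0.204976, fail to reject H0.


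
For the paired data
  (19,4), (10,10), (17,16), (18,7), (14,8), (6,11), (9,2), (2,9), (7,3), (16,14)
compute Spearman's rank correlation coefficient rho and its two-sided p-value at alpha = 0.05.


Step 1: Rank x and y separately (midranks; no ties here).
rank(x): 19->10, 10->5, 17->8, 18->9, 14->6, 6->2, 9->4, 2->1, 7->3, 16->7
rank(y): 4->3, 10->7, 16->10, 7->4, 8->5, 11->8, 2->1, 9->6, 3->2, 14->9
Step 2: d_i = R_x(i) - R_y(i); compute d_i^2.
  (10-3)^2=49, (5-7)^2=4, (8-10)^2=4, (9-4)^2=25, (6-5)^2=1, (2-8)^2=36, (4-1)^2=9, (1-6)^2=25, (3-2)^2=1, (7-9)^2=4
sum(d^2) = 158.
Step 3: rho = 1 - 6*158 / (10*(10^2 - 1)) = 1 - 948/990 = 0.042424.
Step 4: Under H0, t = rho * sqrt((n-2)/(1-rho^2)) = 0.1201 ~ t(8).
Step 5: Two-sided p-value from the t-distribution with 8 df = 0.907364.
Step 6: alpha = 0.05. fail to reject H0.

rho = 0.0424, p = 0.907364, fail to reject H0 at alpha = 0.05.


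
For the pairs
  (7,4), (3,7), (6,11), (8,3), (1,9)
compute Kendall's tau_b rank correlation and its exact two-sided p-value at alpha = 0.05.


Step 1: Enumerate the 10 unordered pairs (i,j) with i<j and classify each by sign(x_j-x_i) * sign(y_j-y_i).
  (1,2):dx=-4,dy=+3->D; (1,3):dx=-1,dy=+7->D; (1,4):dx=+1,dy=-1->D; (1,5):dx=-6,dy=+5->D
  (2,3):dx=+3,dy=+4->C; (2,4):dx=+5,dy=-4->D; (2,5):dx=-2,dy=+2->D; (3,4):dx=+2,dy=-8->D
  (3,5):dx=-5,dy=-2->C; (4,5):dx=-7,dy=+6->D
Step 2: C = 2, D = 8, total pairs = 10.
Step 3: tau = (C - D)/(n(n-1)/2) = (2 - 8)/10 = -0.600000.
Step 4: Exact two-sided p-value (enumerate n! = 120 permutations of y under H0): p = 0.233333.
Step 5: alpha = 0.05. fail to reject H0.

tau_b = -0.6000 (C=2, D=8), p = 0.233333, fail to reject H0.


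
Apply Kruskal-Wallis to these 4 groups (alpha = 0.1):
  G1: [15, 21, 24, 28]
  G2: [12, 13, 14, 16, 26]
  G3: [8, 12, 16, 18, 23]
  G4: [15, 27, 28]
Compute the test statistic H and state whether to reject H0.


Step 1: Combine all N = 17 observations and assign midranks.
sorted (value, group, rank): (8,G3,1), (12,G2,2.5), (12,G3,2.5), (13,G2,4), (14,G2,5), (15,G1,6.5), (15,G4,6.5), (16,G2,8.5), (16,G3,8.5), (18,G3,10), (21,G1,11), (23,G3,12), (24,G1,13), (26,G2,14), (27,G4,15), (28,G1,16.5), (28,G4,16.5)
Step 2: Sum ranks within each group.
R_1 = 47 (n_1 = 4)
R_2 = 34 (n_2 = 5)
R_3 = 34 (n_3 = 5)
R_4 = 38 (n_4 = 3)
Step 3: H = 12/(N(N+1)) * sum(R_i^2/n_i) - 3(N+1)
     = 12/(17*18) * (47^2/4 + 34^2/5 + 34^2/5 + 38^2/3) - 3*18
     = 0.039216 * 1495.98 - 54
     = 4.666013.
Step 4: Ties present; correction factor C = 1 - 24/(17^3 - 17) = 0.995098. Corrected H = 4.666013 / 0.995098 = 4.688998.
Step 5: Under H0, H ~ chi^2(3); p-value = 0.196039.
Step 6: alpha = 0.1. fail to reject H0.

H = 4.6890, df = 3, p = 0.196039, fail to reject H0.


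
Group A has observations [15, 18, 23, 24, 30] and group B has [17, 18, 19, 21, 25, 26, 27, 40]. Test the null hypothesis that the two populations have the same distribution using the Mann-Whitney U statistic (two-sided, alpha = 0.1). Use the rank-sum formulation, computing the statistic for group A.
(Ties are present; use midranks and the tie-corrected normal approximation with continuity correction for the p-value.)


Step 1: Combine and sort all 13 observations; assign midranks.
sorted (value, group): (15,X), (17,Y), (18,X), (18,Y), (19,Y), (21,Y), (23,X), (24,X), (25,Y), (26,Y), (27,Y), (30,X), (40,Y)
ranks: 15->1, 17->2, 18->3.5, 18->3.5, 19->5, 21->6, 23->7, 24->8, 25->9, 26->10, 27->11, 30->12, 40->13
Step 2: Rank sum for X: R1 = 1 + 3.5 + 7 + 8 + 12 = 31.5.
Step 3: U_X = R1 - n1(n1+1)/2 = 31.5 - 5*6/2 = 31.5 - 15 = 16.5.
       U_Y = n1*n2 - U_X = 40 - 16.5 = 23.5.
Step 4: Ties are present, so use the tie-corrected normal approximation (with continuity correction) for the p-value.
Step 5: p-value = 0.660111; compare to alpha = 0.1. fail to reject H0.

U_X = 16.5, p = 0.660111, fail to reject H0 at alpha = 0.1.


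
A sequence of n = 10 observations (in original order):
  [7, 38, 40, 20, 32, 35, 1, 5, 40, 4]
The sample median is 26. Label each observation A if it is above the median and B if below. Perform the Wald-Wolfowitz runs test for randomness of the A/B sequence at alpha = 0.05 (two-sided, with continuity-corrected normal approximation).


Step 1: Compute median = 26; label A = above, B = below.
Labels in order: BAABAABBAB  (n_A = 5, n_B = 5)
Step 2: Count runs R = 7.
Step 3: Under H0 (random ordering), E[R] = 2*n_A*n_B/(n_A+n_B) + 1 = 2*5*5/10 + 1 = 6.0000.
        Var[R] = 2*n_A*n_B*(2*n_A*n_B - n_A - n_B) / ((n_A+n_B)^2 * (n_A+n_B-1)) = 2000/900 = 2.2222.
        SD[R] = 1.4907.
Step 4: Continuity-corrected z = (R - 0.5 - E[R]) / SD[R] = (7 - 0.5 - 6.0000) / 1.4907 = 0.3354.
Step 5: Two-sided p-value via normal approximation = 2*(1 - Phi(|z|)) = 0.737316.
Step 6: alpha = 0.05. fail to reject H0.

R = 7, z = 0.3354, p = 0.737316, fail to reject H0.


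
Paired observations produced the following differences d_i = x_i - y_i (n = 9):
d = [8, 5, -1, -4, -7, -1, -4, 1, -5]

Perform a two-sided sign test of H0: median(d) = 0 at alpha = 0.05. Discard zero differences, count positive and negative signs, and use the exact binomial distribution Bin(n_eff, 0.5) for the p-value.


Step 1: Discard zero differences. Original n = 9; n_eff = number of nonzero differences = 9.
Nonzero differences (with sign): +8, +5, -1, -4, -7, -1, -4, +1, -5
Step 2: Count signs: positive = 3, negative = 6.
Step 3: Under H0: P(positive) = 0.5, so the number of positives S ~ Bin(9, 0.5).
Step 4: Two-sided exact p-value = sum of Bin(9,0.5) probabilities at or below the observed probability = 0.507812.
Step 5: alpha = 0.05. fail to reject H0.

n_eff = 9, pos = 3, neg = 6, p = 0.507812, fail to reject H0.


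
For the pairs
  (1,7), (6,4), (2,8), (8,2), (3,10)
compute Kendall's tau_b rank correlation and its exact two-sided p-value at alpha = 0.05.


Step 1: Enumerate the 10 unordered pairs (i,j) with i<j and classify each by sign(x_j-x_i) * sign(y_j-y_i).
  (1,2):dx=+5,dy=-3->D; (1,3):dx=+1,dy=+1->C; (1,4):dx=+7,dy=-5->D; (1,5):dx=+2,dy=+3->C
  (2,3):dx=-4,dy=+4->D; (2,4):dx=+2,dy=-2->D; (2,5):dx=-3,dy=+6->D; (3,4):dx=+6,dy=-6->D
  (3,5):dx=+1,dy=+2->C; (4,5):dx=-5,dy=+8->D
Step 2: C = 3, D = 7, total pairs = 10.
Step 3: tau = (C - D)/(n(n-1)/2) = (3 - 7)/10 = -0.400000.
Step 4: Exact two-sided p-value (enumerate n! = 120 permutations of y under H0): p = 0.483333.
Step 5: alpha = 0.05. fail to reject H0.

tau_b = -0.4000 (C=3, D=7), p = 0.483333, fail to reject H0.
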